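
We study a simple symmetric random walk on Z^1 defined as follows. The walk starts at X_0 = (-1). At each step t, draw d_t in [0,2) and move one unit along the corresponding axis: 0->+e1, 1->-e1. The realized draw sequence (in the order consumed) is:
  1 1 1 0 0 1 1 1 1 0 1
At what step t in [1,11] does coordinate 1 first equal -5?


8

t=0: X=(-1), d=1 → -e1, X_1=(-2)
t=1: X=(-2), d=1 → -e1, X_2=(-3)
t=2: X=(-3), d=1 → -e1, X_3=(-4)
t=3: X=(-4), d=0 → +e1, X_4=(-3)
t=4: X=(-3), d=0 → +e1, X_5=(-2)
t=5: X=(-2), d=1 → -e1, X_6=(-3)
t=6: X=(-3), d=1 → -e1, X_7=(-4)
t=7: X=(-4), d=1 → -e1, X_8=(-5)
t=8: X=(-5), d=1 → -e1, X_9=(-6)
t=9: X=(-6), d=0 → +e1, X_10=(-5)
t=10: X=(-5), d=1 → -e1, X_11=(-6)


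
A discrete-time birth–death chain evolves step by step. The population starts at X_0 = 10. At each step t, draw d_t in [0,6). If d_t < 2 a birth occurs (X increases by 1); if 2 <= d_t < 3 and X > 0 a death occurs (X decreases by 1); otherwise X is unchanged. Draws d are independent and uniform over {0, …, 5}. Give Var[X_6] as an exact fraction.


17/6

X can drop by at most 1 per step and X_0 = 10 > T = 6, so X_t >= 10 − t >= 4 > 0 for every t <= 6: the floor at 0 (the 'and X > 0' condition) never binds. Hence X_6 = X_0 + Σ_{t<6} Y_t with i.i.d. increments Y_t = y(d_t) ∈ {+1, −1, 0}.
Outcome values over d=0..5: [1, 1, -1, 0, 0, 0]
Σy = 1, Σy² = 3, M = 6
μ = 1/6 = 1/6,  σ² = 3/6 − (1/6)² = 17/36
Independent increments: Var[X_6] = 6·σ² = 6·(17/36) = 17/6


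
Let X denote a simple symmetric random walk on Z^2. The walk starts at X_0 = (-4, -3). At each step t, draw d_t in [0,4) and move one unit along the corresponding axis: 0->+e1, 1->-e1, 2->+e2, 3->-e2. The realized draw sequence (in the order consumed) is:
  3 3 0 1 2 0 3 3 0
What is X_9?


(-2, -6)

t=0: X=(-4, -3), d=3 → -e2, X_1=(-4, -4)
t=1: X=(-4, -4), d=3 → -e2, X_2=(-4, -5)
t=2: X=(-4, -5), d=0 → +e1, X_3=(-3, -5)
t=3: X=(-3, -5), d=1 → -e1, X_4=(-4, -5)
t=4: X=(-4, -5), d=2 → +e2, X_5=(-4, -4)
t=5: X=(-4, -4), d=0 → +e1, X_6=(-3, -4)
t=6: X=(-3, -4), d=3 → -e2, X_7=(-3, -5)
t=7: X=(-3, -5), d=3 → -e2, X_8=(-3, -6)
t=8: X=(-3, -6), d=0 → +e1, X_9=(-2, -6)


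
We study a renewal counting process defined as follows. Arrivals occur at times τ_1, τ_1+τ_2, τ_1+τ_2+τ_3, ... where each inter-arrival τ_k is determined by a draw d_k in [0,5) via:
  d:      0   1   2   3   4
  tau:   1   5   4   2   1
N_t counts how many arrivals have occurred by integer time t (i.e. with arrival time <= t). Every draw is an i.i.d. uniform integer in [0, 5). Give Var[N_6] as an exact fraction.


Inter-arrival values over d=0..4: [1, 5, 4, 2, 1]
Each d has probability 1/5, so the pmf of τ is: f(1) = 2/5, f(2) = 1/5, f(4) = 1/5, f(5) = 1/5
Let p_n(j) = P(N_n = j), with p_0 = [1]. Condition on τ_1: p_n(0) = P(τ > n), and for j >= 1, p_n(j) = Σ_{k<=n} f(k)·p_{n−k}(j−1)
p_1 = [3/5, 2/5]  (j = 0..1)
p_2 = [2/5, 11/25, 4/25]  (j = 0..2)
p_3 = [2/5, 7/25, 32/125, 8/125]  (j = 0..3)
p_4 = [1/5, 11/25, 1/5, 84/625, 16/625]  (j = 0..4)
p_5 = [0, 12/25, 39/125, 82/625, 208/3125, 32/3125]  (j = 0..5)
p_6 = [0, 6/25, 56/125, 123/625, 248/3125, 496/15625, 64/15625]  (j = 0..6)
E[N_6] = Σ j·p_6(j) = 34799/15625;  E[N_6²] = Σ j²·p_6(j) = 93969/15625
Var[N_6] = 93969/15625 − (34799/15625)² = 257295224/244140625

257295224/244140625


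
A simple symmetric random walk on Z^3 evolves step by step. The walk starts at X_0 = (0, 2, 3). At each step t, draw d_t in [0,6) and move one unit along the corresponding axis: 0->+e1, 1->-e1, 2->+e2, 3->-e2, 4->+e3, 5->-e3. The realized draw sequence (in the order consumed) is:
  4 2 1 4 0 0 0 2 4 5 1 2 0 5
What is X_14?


(2, 5, 4)

t=0: X=(0, 2, 3), d=4 → +e3, X_1=(0, 2, 4)
t=1: X=(0, 2, 4), d=2 → +e2, X_2=(0, 3, 4)
t=2: X=(0, 3, 4), d=1 → -e1, X_3=(-1, 3, 4)
t=3: X=(-1, 3, 4), d=4 → +e3, X_4=(-1, 3, 5)
t=4: X=(-1, 3, 5), d=0 → +e1, X_5=(0, 3, 5)
t=5: X=(0, 3, 5), d=0 → +e1, X_6=(1, 3, 5)
t=6: X=(1, 3, 5), d=0 → +e1, X_7=(2, 3, 5)
t=7: X=(2, 3, 5), d=2 → +e2, X_8=(2, 4, 5)
t=8: X=(2, 4, 5), d=4 → +e3, X_9=(2, 4, 6)
t=9: X=(2, 4, 6), d=5 → -e3, X_10=(2, 4, 5)
t=10: X=(2, 4, 5), d=1 → -e1, X_11=(1, 4, 5)
t=11: X=(1, 4, 5), d=2 → +e2, X_12=(1, 5, 5)
t=12: X=(1, 5, 5), d=0 → +e1, X_13=(2, 5, 5)
t=13: X=(2, 5, 5), d=5 → -e3, X_14=(2, 5, 4)


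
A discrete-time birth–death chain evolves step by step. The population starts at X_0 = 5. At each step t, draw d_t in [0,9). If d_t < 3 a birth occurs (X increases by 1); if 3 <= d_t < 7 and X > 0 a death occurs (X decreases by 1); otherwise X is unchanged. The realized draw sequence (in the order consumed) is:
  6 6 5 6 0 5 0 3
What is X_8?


1

t=0: X=5, d=6 → death, X_1=4
t=1: X=4, d=6 → death, X_2=3
t=2: X=3, d=5 → death, X_3=2
t=3: X=2, d=6 → death, X_4=1
t=4: X=1, d=0 → birth, X_5=2
t=5: X=2, d=5 → death, X_6=1
t=6: X=1, d=0 → birth, X_7=2
t=7: X=2, d=3 → death, X_8=1


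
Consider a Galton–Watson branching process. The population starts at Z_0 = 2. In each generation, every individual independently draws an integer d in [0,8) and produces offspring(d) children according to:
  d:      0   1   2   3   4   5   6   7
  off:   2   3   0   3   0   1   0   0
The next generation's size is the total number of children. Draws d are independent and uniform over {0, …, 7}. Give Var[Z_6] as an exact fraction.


1637877010959/34359738368

Outcome values over d=0..7: [2, 3, 0, 3, 0, 1, 0, 0]
Σy = 9, Σy² = 23, M = 8
μ = 9/8 = 9/8,  σ² = 23/8 − (9/8)² = 103/64
V_0 = 0, E_0 = 2
V_1 = 103/64·E_0 + (9/8)²·V_0 = 103/32;  E_1 = 9/4
V_2 = 103/64·E_1 + (9/8)²·V_1 = 15759/2048;  E_2 = 81/32
V_3 = 103/64·E_2 + (9/8)²·V_2 = 1810431/131072;  E_3 = 729/256
V_4 = 103/64·E_3 + (9/8)²·V_3 = 185089455/8388608;  E_4 = 6561/2048
V_5 = 103/64·E_4 + (9/8)²·V_4 = 17760253023/536870912;  E_5 = 59049/16384
V_6 = 103/64·E_5 + (9/8)²·V_5 = 1637877010959/34359738368;  E_6 = 531441/131072


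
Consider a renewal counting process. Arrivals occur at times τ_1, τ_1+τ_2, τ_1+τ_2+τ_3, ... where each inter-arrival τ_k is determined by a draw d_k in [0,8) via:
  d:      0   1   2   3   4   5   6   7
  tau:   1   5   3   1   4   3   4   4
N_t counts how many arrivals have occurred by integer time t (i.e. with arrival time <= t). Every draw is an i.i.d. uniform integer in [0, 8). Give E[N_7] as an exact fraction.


31781/16384

Inter-arrival values over d=0..7: [1, 5, 3, 1, 4, 3, 4, 4]
Each d has probability 1/8, so the pmf of τ is: f(1) = 1/4, f(3) = 1/4, f(4) = 3/8, f(5) = 1/8
Renewal equation for m(n) = E[N_n]: condition on τ_1 = k (if k <= n, one arrival plus a fresh copy on the remaining n−k steps): m(n) = F(n) + Σ_{k<=n} f(k)·m(n−k), where F(n) = P(τ <= n) and m(0) = 0
m(1) = F(1) = 1/4
m(2) = F(2) + f(1)·m(1) = 1/4 + 1/4·1/4 = 5/16
m(3) = F(3) + f(1)·m(2) = 1/2 + 1/4·5/16 = 37/64
m(4) = F(4) + f(1)·m(3) + f(3)·m(1) = 7/8 + 1/4·37/64 + 1/4·1/4 = 277/256
m(5) = F(5) + f(1)·m(4) + f(3)·m(2) + f(4)·m(1) = 1 + 1/4·277/256 + 1/4·5/16 + 3/8·1/4 = 1477/1024
m(6) = F(6) + f(1)·m(5) + f(3)·m(3) + f(4)·m(2) + f(5)·m(1) = 1 + 1/4·1477/1024 + 1/4·37/64 + 3/8·5/16 + 1/8·1/4 = 6773/4096
m(7) = F(7) + f(1)·m(6) + f(3)·m(4) + f(4)·m(3) + f(5)·m(2) = 1 + 1/4·6773/4096 + 1/4·277/256 + 3/8·37/64 + 1/8·5/16 = 31781/16384
E[N_7] = m(7) = 31781/16384


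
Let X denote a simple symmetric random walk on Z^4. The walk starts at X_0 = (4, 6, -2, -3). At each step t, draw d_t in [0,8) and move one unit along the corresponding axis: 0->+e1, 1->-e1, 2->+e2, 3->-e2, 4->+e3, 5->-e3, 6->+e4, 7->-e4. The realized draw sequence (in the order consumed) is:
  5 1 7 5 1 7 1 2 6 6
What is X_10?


t=0: X=(4, 6, -2, -3), d=5 → -e3, X_1=(4, 6, -3, -3)
t=1: X=(4, 6, -3, -3), d=1 → -e1, X_2=(3, 6, -3, -3)
t=2: X=(3, 6, -3, -3), d=7 → -e4, X_3=(3, 6, -3, -4)
t=3: X=(3, 6, -3, -4), d=5 → -e3, X_4=(3, 6, -4, -4)
t=4: X=(3, 6, -4, -4), d=1 → -e1, X_5=(2, 6, -4, -4)
t=5: X=(2, 6, -4, -4), d=7 → -e4, X_6=(2, 6, -4, -5)
t=6: X=(2, 6, -4, -5), d=1 → -e1, X_7=(1, 6, -4, -5)
t=7: X=(1, 6, -4, -5), d=2 → +e2, X_8=(1, 7, -4, -5)
t=8: X=(1, 7, -4, -5), d=6 → +e4, X_9=(1, 7, -4, -4)
t=9: X=(1, 7, -4, -4), d=6 → +e4, X_10=(1, 7, -4, -3)

(1, 7, -4, -3)


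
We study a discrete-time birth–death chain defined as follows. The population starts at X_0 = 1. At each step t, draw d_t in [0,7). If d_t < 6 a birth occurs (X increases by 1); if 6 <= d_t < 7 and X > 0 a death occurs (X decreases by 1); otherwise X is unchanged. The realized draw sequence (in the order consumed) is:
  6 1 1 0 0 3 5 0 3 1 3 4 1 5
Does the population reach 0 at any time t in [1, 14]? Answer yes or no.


yes

t=0: X=1, d=6 → death, X_1=0
t=1: X=0, d=1 → birth, X_2=1
t=2: X=1, d=1 → birth, X_3=2
t=3: X=2, d=0 → birth, X_4=3
t=4: X=3, d=0 → birth, X_5=4
t=5: X=4, d=3 → birth, X_6=5
t=6: X=5, d=5 → birth, X_7=6
t=7: X=6, d=0 → birth, X_8=7
t=8: X=7, d=3 → birth, X_9=8
t=9: X=8, d=1 → birth, X_10=9
t=10: X=9, d=3 → birth, X_11=10
t=11: X=10, d=4 → birth, X_12=11
t=12: X=11, d=1 → birth, X_13=12
t=13: X=12, d=5 → birth, X_14=13


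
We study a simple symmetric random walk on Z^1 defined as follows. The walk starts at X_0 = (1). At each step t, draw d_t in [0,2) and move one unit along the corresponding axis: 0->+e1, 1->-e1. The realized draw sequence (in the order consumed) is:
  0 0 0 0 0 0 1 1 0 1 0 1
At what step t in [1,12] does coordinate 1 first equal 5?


4

t=0: X=(1), d=0 → +e1, X_1=(2)
t=1: X=(2), d=0 → +e1, X_2=(3)
t=2: X=(3), d=0 → +e1, X_3=(4)
t=3: X=(4), d=0 → +e1, X_4=(5)
t=4: X=(5), d=0 → +e1, X_5=(6)
t=5: X=(6), d=0 → +e1, X_6=(7)
t=6: X=(7), d=1 → -e1, X_7=(6)
t=7: X=(6), d=1 → -e1, X_8=(5)
t=8: X=(5), d=0 → +e1, X_9=(6)
t=9: X=(6), d=1 → -e1, X_10=(5)
t=10: X=(5), d=0 → +e1, X_11=(6)
t=11: X=(6), d=1 → -e1, X_12=(5)


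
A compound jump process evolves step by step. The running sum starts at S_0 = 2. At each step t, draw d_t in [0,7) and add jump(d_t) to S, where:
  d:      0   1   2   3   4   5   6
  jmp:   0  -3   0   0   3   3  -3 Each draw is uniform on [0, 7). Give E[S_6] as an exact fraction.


Outcome values over d=0..6: [0, -3, 0, 0, 3, 3, -3]
Σy = 0, Σy² = 36, M = 7
μ = 0/7 = 0,  σ² = 36/7 − (0)² = 36/7
E[S_6] = 2 + 6·(0) = 2

2


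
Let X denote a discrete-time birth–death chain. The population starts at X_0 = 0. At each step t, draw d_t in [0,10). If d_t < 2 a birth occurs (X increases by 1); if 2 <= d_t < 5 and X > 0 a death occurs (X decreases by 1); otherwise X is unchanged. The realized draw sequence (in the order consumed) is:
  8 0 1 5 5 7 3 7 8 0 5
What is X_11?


2

t=0: X=0, d=8 → hold, X_1=0
t=1: X=0, d=0 → birth, X_2=1
t=2: X=1, d=1 → birth, X_3=2
t=3: X=2, d=5 → hold, X_4=2
t=4: X=2, d=5 → hold, X_5=2
t=5: X=2, d=7 → hold, X_6=2
t=6: X=2, d=3 → death, X_7=1
t=7: X=1, d=7 → hold, X_8=1
t=8: X=1, d=8 → hold, X_9=1
t=9: X=1, d=0 → birth, X_10=2
t=10: X=2, d=5 → hold, X_11=2


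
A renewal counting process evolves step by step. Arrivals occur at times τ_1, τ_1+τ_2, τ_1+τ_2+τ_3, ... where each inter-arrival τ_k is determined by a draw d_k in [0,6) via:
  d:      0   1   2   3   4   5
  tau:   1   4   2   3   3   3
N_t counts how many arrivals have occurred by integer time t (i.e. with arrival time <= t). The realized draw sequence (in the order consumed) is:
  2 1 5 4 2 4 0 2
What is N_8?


2

draw d_1=2: τ_1=2, arrival time A_1=2
draw d_2=1: τ_2=4, arrival time A_2=6
draw d_3=5: τ_3=3, arrival time A_3=9
draw d_4=4: τ_4=3, arrival time A_4=12
draw d_5=2: τ_5=2, arrival time A_5=14
draw d_6=4: τ_6=3, arrival time A_6=17
draw d_7=0: τ_7=1, arrival time A_7=18
draw d_8=2: τ_8=2, arrival time A_8=20
N_t over t=0..8: 0:0 1:0 2:1 3:1 4:1 5:1 6:2 7:2 8:2


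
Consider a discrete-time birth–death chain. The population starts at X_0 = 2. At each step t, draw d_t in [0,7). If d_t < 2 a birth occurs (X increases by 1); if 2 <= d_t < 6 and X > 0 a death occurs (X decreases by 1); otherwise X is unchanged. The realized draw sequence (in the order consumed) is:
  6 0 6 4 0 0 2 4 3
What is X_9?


1

t=0: X=2, d=6 → hold, X_1=2
t=1: X=2, d=0 → birth, X_2=3
t=2: X=3, d=6 → hold, X_3=3
t=3: X=3, d=4 → death, X_4=2
t=4: X=2, d=0 → birth, X_5=3
t=5: X=3, d=0 → birth, X_6=4
t=6: X=4, d=2 → death, X_7=3
t=7: X=3, d=4 → death, X_8=2
t=8: X=2, d=3 → death, X_9=1


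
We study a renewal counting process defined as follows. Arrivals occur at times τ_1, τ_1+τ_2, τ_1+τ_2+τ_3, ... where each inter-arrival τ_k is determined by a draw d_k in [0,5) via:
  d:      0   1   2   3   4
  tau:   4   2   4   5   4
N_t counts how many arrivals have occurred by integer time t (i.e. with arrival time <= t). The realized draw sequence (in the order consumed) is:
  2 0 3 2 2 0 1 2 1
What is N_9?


2

draw d_1=2: τ_1=4, arrival time A_1=4
draw d_2=0: τ_2=4, arrival time A_2=8
draw d_3=3: τ_3=5, arrival time A_3=13
draw d_4=2: τ_4=4, arrival time A_4=17
draw d_5=2: τ_5=4, arrival time A_5=21
draw d_6=0: τ_6=4, arrival time A_6=25
draw d_7=1: τ_7=2, arrival time A_7=27
draw d_8=2: τ_8=4, arrival time A_8=31
draw d_9=1: τ_9=2, arrival time A_9=33
N_t over t=0..9: 0:0 1:0 2:0 3:0 4:1 5:1 6:1 7:1 8:2 9:2


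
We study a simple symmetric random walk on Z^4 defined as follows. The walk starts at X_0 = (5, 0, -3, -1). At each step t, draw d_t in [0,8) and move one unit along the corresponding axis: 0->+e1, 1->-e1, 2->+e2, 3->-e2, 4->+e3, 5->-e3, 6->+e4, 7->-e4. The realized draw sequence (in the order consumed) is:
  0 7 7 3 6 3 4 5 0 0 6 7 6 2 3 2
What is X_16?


(8, -1, -3, -1)

t=0: X=(5, 0, -3, -1), d=0 → +e1, X_1=(6, 0, -3, -1)
t=1: X=(6, 0, -3, -1), d=7 → -e4, X_2=(6, 0, -3, -2)
t=2: X=(6, 0, -3, -2), d=7 → -e4, X_3=(6, 0, -3, -3)
t=3: X=(6, 0, -3, -3), d=3 → -e2, X_4=(6, -1, -3, -3)
t=4: X=(6, -1, -3, -3), d=6 → +e4, X_5=(6, -1, -3, -2)
t=5: X=(6, -1, -3, -2), d=3 → -e2, X_6=(6, -2, -3, -2)
t=6: X=(6, -2, -3, -2), d=4 → +e3, X_7=(6, -2, -2, -2)
t=7: X=(6, -2, -2, -2), d=5 → -e3, X_8=(6, -2, -3, -2)
t=8: X=(6, -2, -3, -2), d=0 → +e1, X_9=(7, -2, -3, -2)
t=9: X=(7, -2, -3, -2), d=0 → +e1, X_10=(8, -2, -3, -2)
t=10: X=(8, -2, -3, -2), d=6 → +e4, X_11=(8, -2, -3, -1)
t=11: X=(8, -2, -3, -1), d=7 → -e4, X_12=(8, -2, -3, -2)
t=12: X=(8, -2, -3, -2), d=6 → +e4, X_13=(8, -2, -3, -1)
t=13: X=(8, -2, -3, -1), d=2 → +e2, X_14=(8, -1, -3, -1)
t=14: X=(8, -1, -3, -1), d=3 → -e2, X_15=(8, -2, -3, -1)
t=15: X=(8, -2, -3, -1), d=2 → +e2, X_16=(8, -1, -3, -1)


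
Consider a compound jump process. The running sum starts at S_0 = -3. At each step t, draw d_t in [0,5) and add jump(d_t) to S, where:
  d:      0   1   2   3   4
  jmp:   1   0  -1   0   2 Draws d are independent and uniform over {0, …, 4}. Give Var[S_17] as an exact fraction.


442/25

Outcome values over d=0..4: [1, 0, -1, 0, 2]
Σy = 2, Σy² = 6, M = 5
μ = 2/5 = 2/5,  σ² = 6/5 − (2/5)² = 26/25
Independent increments: Var[S_17] = 17·σ² = 17·(26/25) = 442/25


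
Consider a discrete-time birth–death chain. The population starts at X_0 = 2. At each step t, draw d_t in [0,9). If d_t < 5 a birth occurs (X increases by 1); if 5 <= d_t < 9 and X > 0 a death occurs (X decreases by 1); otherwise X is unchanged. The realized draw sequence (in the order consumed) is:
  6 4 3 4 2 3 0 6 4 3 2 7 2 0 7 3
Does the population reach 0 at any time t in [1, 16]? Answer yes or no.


t=0: X=2, d=6 → death, X_1=1
t=1: X=1, d=4 → birth, X_2=2
t=2: X=2, d=3 → birth, X_3=3
t=3: X=3, d=4 → birth, X_4=4
t=4: X=4, d=2 → birth, X_5=5
t=5: X=5, d=3 → birth, X_6=6
t=6: X=6, d=0 → birth, X_7=7
t=7: X=7, d=6 → death, X_8=6
t=8: X=6, d=4 → birth, X_9=7
t=9: X=7, d=3 → birth, X_10=8
t=10: X=8, d=2 → birth, X_11=9
t=11: X=9, d=7 → death, X_12=8
t=12: X=8, d=2 → birth, X_13=9
t=13: X=9, d=0 → birth, X_14=10
t=14: X=10, d=7 → death, X_15=9
t=15: X=9, d=3 → birth, X_16=10

no


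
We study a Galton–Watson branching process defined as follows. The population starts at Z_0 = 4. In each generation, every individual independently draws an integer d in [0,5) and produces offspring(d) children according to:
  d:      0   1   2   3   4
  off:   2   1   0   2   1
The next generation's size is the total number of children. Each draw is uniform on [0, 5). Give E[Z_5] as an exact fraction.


Outcome values over d=0..4: [2, 1, 0, 2, 1]
Σy = 6, Σy² = 10, M = 5
μ = 6/5 = 6/5,  σ² = 10/5 − (6/5)² = 14/25
E[Z_0] = 4
E[Z_1] = 6/5·E[Z_0] = 24/5
E[Z_2] = 6/5·E[Z_1] = 144/25
E[Z_3] = 6/5·E[Z_2] = 864/125
E[Z_4] = 6/5·E[Z_3] = 5184/625
E[Z_5] = 6/5·E[Z_4] = 31104/3125

31104/3125


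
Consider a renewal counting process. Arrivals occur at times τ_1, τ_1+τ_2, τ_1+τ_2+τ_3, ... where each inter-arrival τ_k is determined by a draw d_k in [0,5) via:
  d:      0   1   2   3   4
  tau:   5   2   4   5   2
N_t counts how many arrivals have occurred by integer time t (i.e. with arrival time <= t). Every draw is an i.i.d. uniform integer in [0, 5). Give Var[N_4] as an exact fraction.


314/625

Inter-arrival values over d=0..4: [5, 2, 4, 5, 2]
Each d has probability 1/5, so the pmf of τ is: f(2) = 2/5, f(4) = 1/5, f(5) = 2/5
Let p_n(j) = P(N_n = j), with p_0 = [1]. Condition on τ_1: p_n(0) = P(τ > n), and for j >= 1, p_n(j) = Σ_{k<=n} f(k)·p_{n−k}(j−1)
p_1 = [1]  (j = 0)
p_2 = [3/5, 2/5]  (j = 0..1)
p_3 = [3/5, 2/5]  (j = 0..1)
p_4 = [2/5, 11/25, 4/25]  (j = 0..2)
E[N_4] = Σ j·p_4(j) = 19/25;  E[N_4²] = Σ j²·p_4(j) = 27/25
Var[N_4] = 27/25 − (19/25)² = 314/625


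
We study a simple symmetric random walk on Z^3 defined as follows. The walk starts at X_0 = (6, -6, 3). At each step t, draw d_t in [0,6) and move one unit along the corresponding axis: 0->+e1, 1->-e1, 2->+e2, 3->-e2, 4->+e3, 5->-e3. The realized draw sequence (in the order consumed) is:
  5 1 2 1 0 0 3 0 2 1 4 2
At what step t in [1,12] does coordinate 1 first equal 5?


t=0: X=(6, -6, 3), d=5 → -e3, X_1=(6, -6, 2)
t=1: X=(6, -6, 2), d=1 → -e1, X_2=(5, -6, 2)
t=2: X=(5, -6, 2), d=2 → +e2, X_3=(5, -5, 2)
t=3: X=(5, -5, 2), d=1 → -e1, X_4=(4, -5, 2)
t=4: X=(4, -5, 2), d=0 → +e1, X_5=(5, -5, 2)
t=5: X=(5, -5, 2), d=0 → +e1, X_6=(6, -5, 2)
t=6: X=(6, -5, 2), d=3 → -e2, X_7=(6, -6, 2)
t=7: X=(6, -6, 2), d=0 → +e1, X_8=(7, -6, 2)
t=8: X=(7, -6, 2), d=2 → +e2, X_9=(7, -5, 2)
t=9: X=(7, -5, 2), d=1 → -e1, X_10=(6, -5, 2)
t=10: X=(6, -5, 2), d=4 → +e3, X_11=(6, -5, 3)
t=11: X=(6, -5, 3), d=2 → +e2, X_12=(6, -4, 3)

2


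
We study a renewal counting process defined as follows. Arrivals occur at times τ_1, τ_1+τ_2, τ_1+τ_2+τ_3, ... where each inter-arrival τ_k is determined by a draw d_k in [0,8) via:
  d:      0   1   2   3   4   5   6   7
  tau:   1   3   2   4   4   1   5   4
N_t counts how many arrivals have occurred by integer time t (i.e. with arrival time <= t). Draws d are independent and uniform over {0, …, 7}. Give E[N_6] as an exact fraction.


Inter-arrival values over d=0..7: [1, 3, 2, 4, 4, 1, 5, 4]
Each d has probability 1/8, so the pmf of τ is: f(1) = 1/4, f(2) = 1/8, f(3) = 1/8, f(4) = 3/8, f(5) = 1/8
Renewal equation for m(n) = E[N_n]: condition on τ_1 = k (if k <= n, one arrival plus a fresh copy on the remaining n−k steps): m(n) = F(n) + Σ_{k<=n} f(k)·m(n−k), where F(n) = P(τ <= n) and m(0) = 0
m(1) = F(1) = 1/4
m(2) = F(2) + f(1)·m(1) = 3/8 + 1/4·1/4 = 7/16
m(3) = F(3) + f(1)·m(2) + f(2)·m(1) = 1/2 + 1/4·7/16 + 1/8·1/4 = 41/64
m(4) = F(4) + f(1)·m(3) + f(2)·m(2) + f(3)·m(1) = 7/8 + 1/4·41/64 + 1/8·7/16 + 1/8·1/4 = 287/256
m(5) = F(5) + f(1)·m(4) + f(2)·m(3) + f(3)·m(2) + f(4)·m(1) = 1 + 1/4·287/256 + 1/8·41/64 + 1/8·7/16 + 3/8·1/4 = 1545/1024
m(6) = F(6) + f(1)·m(5) + f(2)·m(4) + f(3)·m(3) + f(4)·m(2) + f(5)·m(1) = 1 + 1/4·1545/1024 + 1/8·287/256 + 1/8·41/64 + 3/8·7/16 + 1/8·1/4 = 7343/4096
E[N_6] = m(6) = 7343/4096

7343/4096


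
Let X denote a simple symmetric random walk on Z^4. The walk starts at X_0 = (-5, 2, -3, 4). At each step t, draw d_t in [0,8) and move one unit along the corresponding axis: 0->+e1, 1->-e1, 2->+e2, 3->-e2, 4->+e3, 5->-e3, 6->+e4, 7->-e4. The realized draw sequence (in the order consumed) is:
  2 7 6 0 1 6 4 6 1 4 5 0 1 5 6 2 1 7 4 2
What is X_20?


t=0: X=(-5, 2, -3, 4), d=2 → +e2, X_1=(-5, 3, -3, 4)
t=1: X=(-5, 3, -3, 4), d=7 → -e4, X_2=(-5, 3, -3, 3)
t=2: X=(-5, 3, -3, 3), d=6 → +e4, X_3=(-5, 3, -3, 4)
t=3: X=(-5, 3, -3, 4), d=0 → +e1, X_4=(-4, 3, -3, 4)
t=4: X=(-4, 3, -3, 4), d=1 → -e1, X_5=(-5, 3, -3, 4)
t=5: X=(-5, 3, -3, 4), d=6 → +e4, X_6=(-5, 3, -3, 5)
t=6: X=(-5, 3, -3, 5), d=4 → +e3, X_7=(-5, 3, -2, 5)
t=7: X=(-5, 3, -2, 5), d=6 → +e4, X_8=(-5, 3, -2, 6)
t=8: X=(-5, 3, -2, 6), d=1 → -e1, X_9=(-6, 3, -2, 6)
t=9: X=(-6, 3, -2, 6), d=4 → +e3, X_10=(-6, 3, -1, 6)
t=10: X=(-6, 3, -1, 6), d=5 → -e3, X_11=(-6, 3, -2, 6)
t=11: X=(-6, 3, -2, 6), d=0 → +e1, X_12=(-5, 3, -2, 6)
t=12: X=(-5, 3, -2, 6), d=1 → -e1, X_13=(-6, 3, -2, 6)
t=13: X=(-6, 3, -2, 6), d=5 → -e3, X_14=(-6, 3, -3, 6)
t=14: X=(-6, 3, -3, 6), d=6 → +e4, X_15=(-6, 3, -3, 7)
t=15: X=(-6, 3, -3, 7), d=2 → +e2, X_16=(-6, 4, -3, 7)
t=16: X=(-6, 4, -3, 7), d=1 → -e1, X_17=(-7, 4, -3, 7)
t=17: X=(-7, 4, -3, 7), d=7 → -e4, X_18=(-7, 4, -3, 6)
t=18: X=(-7, 4, -3, 6), d=4 → +e3, X_19=(-7, 4, -2, 6)
t=19: X=(-7, 4, -2, 6), d=2 → +e2, X_20=(-7, 5, -2, 6)

(-7, 5, -2, 6)


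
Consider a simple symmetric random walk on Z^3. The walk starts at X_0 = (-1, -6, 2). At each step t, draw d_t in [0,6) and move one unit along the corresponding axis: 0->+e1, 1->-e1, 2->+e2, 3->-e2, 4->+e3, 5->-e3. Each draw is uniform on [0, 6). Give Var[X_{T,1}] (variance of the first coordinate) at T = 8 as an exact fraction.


8/3

Outcome values over d=0..5: [1, -1, 0, 0, 0, 0]
Σy = 0, Σy² = 2, M = 6
μ = 0/6 = 0,  σ² = 2/6 − (0)² = 1/3
Independent increments: Var[X_8] = 8·σ² = 8·(1/3) = 8/3


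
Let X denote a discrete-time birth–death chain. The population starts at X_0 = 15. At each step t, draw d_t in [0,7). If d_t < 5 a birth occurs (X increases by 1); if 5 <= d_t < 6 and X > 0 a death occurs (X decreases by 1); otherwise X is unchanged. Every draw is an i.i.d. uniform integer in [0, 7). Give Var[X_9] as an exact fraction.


X can drop by at most 1 per step and X_0 = 15 > T = 9, so X_t >= 15 − t >= 6 > 0 for every t <= 9: the floor at 0 (the 'and X > 0' condition) never binds. Hence X_9 = X_0 + Σ_{t<9} Y_t with i.i.d. increments Y_t = y(d_t) ∈ {+1, −1, 0}.
Outcome values over d=0..6: [1, 1, 1, 1, 1, -1, 0]
Σy = 4, Σy² = 6, M = 7
μ = 4/7 = 4/7,  σ² = 6/7 − (4/7)² = 26/49
Independent increments: Var[X_9] = 9·σ² = 9·(26/49) = 234/49

234/49


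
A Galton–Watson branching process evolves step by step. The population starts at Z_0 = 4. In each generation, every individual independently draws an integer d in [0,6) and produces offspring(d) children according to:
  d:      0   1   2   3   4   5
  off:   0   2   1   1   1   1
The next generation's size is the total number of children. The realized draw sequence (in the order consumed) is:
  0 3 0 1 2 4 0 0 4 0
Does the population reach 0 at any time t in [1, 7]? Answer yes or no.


gen 0: Z_0=4, draws=[0, 3, 0, 1], offspring=[0, 1, 0, 2], Z_1=3
gen 1: Z_1=3, draws=[2, 4, 0], offspring=[1, 1, 0], Z_2=2
gen 2: Z_2=2, draws=[0, 4], offspring=[0, 1], Z_3=1
gen 3: Z_3=1, draws=[0], offspring=[0], Z_4=0
gen 4: Z_4=0, draws=[], offspring=[], Z_5=0
gen 5: Z_5=0, draws=[], offspring=[], Z_6=0
gen 6: Z_6=0, draws=[], offspring=[], Z_7=0

yes


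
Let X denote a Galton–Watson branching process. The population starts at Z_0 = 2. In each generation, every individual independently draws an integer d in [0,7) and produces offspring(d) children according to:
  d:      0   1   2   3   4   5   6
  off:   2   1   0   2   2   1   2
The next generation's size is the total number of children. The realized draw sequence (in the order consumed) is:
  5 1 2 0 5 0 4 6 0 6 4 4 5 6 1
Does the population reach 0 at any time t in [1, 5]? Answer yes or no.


gen 0: Z_0=2, draws=[5, 1], offspring=[1, 1], Z_1=2
gen 1: Z_1=2, draws=[2, 0], offspring=[0, 2], Z_2=2
gen 2: Z_2=2, draws=[5, 0], offspring=[1, 2], Z_3=3
gen 3: Z_3=3, draws=[4, 6, 0], offspring=[2, 2, 2], Z_4=6
gen 4: Z_4=6, draws=[6, 4, 4, 5, 6, 1], offspring=[2, 2, 2, 1, 2, 1], Z_5=10

no


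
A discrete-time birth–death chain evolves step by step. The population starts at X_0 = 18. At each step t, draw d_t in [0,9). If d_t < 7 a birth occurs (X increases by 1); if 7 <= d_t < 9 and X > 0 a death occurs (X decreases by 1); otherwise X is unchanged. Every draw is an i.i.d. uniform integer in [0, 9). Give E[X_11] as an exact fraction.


217/9

X can drop by at most 1 per step and X_0 = 18 > T = 11, so X_t >= 18 − t >= 7 > 0 for every t <= 11: the floor at 0 (the 'and X > 0' condition) never binds. Hence X_11 = X_0 + Σ_{t<11} Y_t with i.i.d. increments Y_t = y(d_t) ∈ {+1, −1, 0}.
Outcome values over d=0..8: [1, 1, 1, 1, 1, 1, 1, -1, -1]
Σy = 5, Σy² = 9, M = 9
μ = 5/9 = 5/9,  σ² = 9/9 − (5/9)² = 56/81
E[X_11] = 18 + 11·(5/9) = 217/9


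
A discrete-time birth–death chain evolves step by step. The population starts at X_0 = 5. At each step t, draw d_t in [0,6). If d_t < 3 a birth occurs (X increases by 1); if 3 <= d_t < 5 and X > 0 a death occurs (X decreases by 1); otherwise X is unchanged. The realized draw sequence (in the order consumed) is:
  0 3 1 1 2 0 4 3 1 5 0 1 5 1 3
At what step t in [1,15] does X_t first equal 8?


t=0: X=5, d=0 → birth, X_1=6
t=1: X=6, d=3 → death, X_2=5
t=2: X=5, d=1 → birth, X_3=6
t=3: X=6, d=1 → birth, X_4=7
t=4: X=7, d=2 → birth, X_5=8
t=5: X=8, d=0 → birth, X_6=9
t=6: X=9, d=4 → death, X_7=8
t=7: X=8, d=3 → death, X_8=7
t=8: X=7, d=1 → birth, X_9=8
t=9: X=8, d=5 → hold, X_10=8
t=10: X=8, d=0 → birth, X_11=9
t=11: X=9, d=1 → birth, X_12=10
t=12: X=10, d=5 → hold, X_13=10
t=13: X=10, d=1 → birth, X_14=11
t=14: X=11, d=3 → death, X_15=10

5


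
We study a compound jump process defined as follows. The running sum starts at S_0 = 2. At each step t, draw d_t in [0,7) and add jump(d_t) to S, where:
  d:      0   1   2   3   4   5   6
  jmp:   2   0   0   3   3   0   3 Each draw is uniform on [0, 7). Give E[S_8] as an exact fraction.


Outcome values over d=0..6: [2, 0, 0, 3, 3, 0, 3]
Σy = 11, Σy² = 31, M = 7
μ = 11/7 = 11/7,  σ² = 31/7 − (11/7)² = 96/49
E[S_8] = 2 + 8·(11/7) = 102/7

102/7


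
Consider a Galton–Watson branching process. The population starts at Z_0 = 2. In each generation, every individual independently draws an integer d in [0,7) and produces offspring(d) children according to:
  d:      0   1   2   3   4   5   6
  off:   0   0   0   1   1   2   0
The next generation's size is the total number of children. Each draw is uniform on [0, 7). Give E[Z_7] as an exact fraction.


Outcome values over d=0..6: [0, 0, 0, 1, 1, 2, 0]
Σy = 4, Σy² = 6, M = 7
μ = 4/7 = 4/7,  σ² = 6/7 − (4/7)² = 26/49
E[Z_0] = 2
E[Z_1] = 4/7·E[Z_0] = 8/7
E[Z_2] = 4/7·E[Z_1] = 32/49
E[Z_3] = 4/7·E[Z_2] = 128/343
E[Z_4] = 4/7·E[Z_3] = 512/2401
E[Z_5] = 4/7·E[Z_4] = 2048/16807
E[Z_6] = 4/7·E[Z_5] = 8192/117649
E[Z_7] = 4/7·E[Z_6] = 32768/823543

32768/823543


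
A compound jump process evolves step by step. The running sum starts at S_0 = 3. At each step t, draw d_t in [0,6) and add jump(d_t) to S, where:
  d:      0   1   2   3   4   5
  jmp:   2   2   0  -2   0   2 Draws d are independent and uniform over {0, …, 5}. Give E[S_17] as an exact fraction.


Outcome values over d=0..5: [2, 2, 0, -2, 0, 2]
Σy = 4, Σy² = 16, M = 6
μ = 4/6 = 2/3,  σ² = 16/6 − (2/3)² = 20/9
E[S_17] = 3 + 17·(2/3) = 43/3

43/3


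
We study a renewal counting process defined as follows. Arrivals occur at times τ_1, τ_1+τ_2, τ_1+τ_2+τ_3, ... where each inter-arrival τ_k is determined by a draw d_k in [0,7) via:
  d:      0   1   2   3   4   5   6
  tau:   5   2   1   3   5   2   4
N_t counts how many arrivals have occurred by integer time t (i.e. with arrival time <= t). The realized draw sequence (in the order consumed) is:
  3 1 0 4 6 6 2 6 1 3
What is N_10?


draw d_1=3: τ_1=3, arrival time A_1=3
draw d_2=1: τ_2=2, arrival time A_2=5
draw d_3=0: τ_3=5, arrival time A_3=10
draw d_4=4: τ_4=5, arrival time A_4=15
draw d_5=6: τ_5=4, arrival time A_5=19
draw d_6=6: τ_6=4, arrival time A_6=23
draw d_7=2: τ_7=1, arrival time A_7=24
draw d_8=6: τ_8=4, arrival time A_8=28
draw d_9=1: τ_9=2, arrival time A_9=30
draw d_10=3: τ_10=3, arrival time A_10=33
N_t over t=0..10: 0:0 1:0 2:0 3:1 4:1 5:2 6:2 7:2 8:2 9:2 10:3

3


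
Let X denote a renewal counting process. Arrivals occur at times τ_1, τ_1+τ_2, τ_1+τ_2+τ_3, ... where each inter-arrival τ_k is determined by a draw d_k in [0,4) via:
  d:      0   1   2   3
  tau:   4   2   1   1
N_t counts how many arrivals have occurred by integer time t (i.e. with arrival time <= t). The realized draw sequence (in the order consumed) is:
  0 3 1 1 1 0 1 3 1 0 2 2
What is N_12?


draw d_1=0: τ_1=4, arrival time A_1=4
draw d_2=3: τ_2=1, arrival time A_2=5
draw d_3=1: τ_3=2, arrival time A_3=7
draw d_4=1: τ_4=2, arrival time A_4=9
draw d_5=1: τ_5=2, arrival time A_5=11
draw d_6=0: τ_6=4, arrival time A_6=15
draw d_7=1: τ_7=2, arrival time A_7=17
draw d_8=3: τ_8=1, arrival time A_8=18
draw d_9=1: τ_9=2, arrival time A_9=20
draw d_10=0: τ_10=4, arrival time A_10=24
draw d_11=2: τ_11=1, arrival time A_11=25
draw d_12=2: τ_12=1, arrival time A_12=26
N_t over t=0..12: 0:0 1:0 2:0 3:0 4:1 5:2 6:2 7:3 8:3 9:4 10:4 11:5 12:5

5


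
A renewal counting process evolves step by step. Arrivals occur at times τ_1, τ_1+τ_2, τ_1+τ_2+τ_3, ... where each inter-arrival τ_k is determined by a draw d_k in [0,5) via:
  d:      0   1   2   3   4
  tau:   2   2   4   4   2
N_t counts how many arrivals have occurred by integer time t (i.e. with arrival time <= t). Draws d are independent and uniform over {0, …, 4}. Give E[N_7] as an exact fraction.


257/125

Inter-arrival values over d=0..4: [2, 2, 4, 4, 2]
Each d has probability 1/5, so the pmf of τ is: f(2) = 3/5, f(4) = 2/5
Renewal equation for m(n) = E[N_n]: condition on τ_1 = k (if k <= n, one arrival plus a fresh copy on the remaining n−k steps): m(n) = F(n) + Σ_{k<=n} f(k)·m(n−k), where F(n) = P(τ <= n) and m(0) = 0
m(1) = F(1) = 0
m(2) = F(2) = 3/5
m(3) = F(3) = 3/5
m(4) = F(4) + f(2)·m(2) = 1 + 3/5·3/5 = 34/25
m(5) = F(5) + f(2)·m(3) = 1 + 3/5·3/5 = 34/25
m(6) = F(6) + f(2)·m(4) + f(4)·m(2) = 1 + 3/5·34/25 + 2/5·3/5 = 257/125
m(7) = F(7) + f(2)·m(5) + f(4)·m(3) = 1 + 3/5·34/25 + 2/5·3/5 = 257/125
E[N_7] = m(7) = 257/125


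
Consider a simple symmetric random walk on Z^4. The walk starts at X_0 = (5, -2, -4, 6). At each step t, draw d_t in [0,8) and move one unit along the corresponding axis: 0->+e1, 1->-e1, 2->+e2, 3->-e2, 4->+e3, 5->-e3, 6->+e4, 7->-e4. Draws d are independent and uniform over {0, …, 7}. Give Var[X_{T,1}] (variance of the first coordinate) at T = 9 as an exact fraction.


9/4

Outcome values over d=0..7: [1, -1, 0, 0, 0, 0, 0, 0]
Σy = 0, Σy² = 2, M = 8
μ = 0/8 = 0,  σ² = 2/8 − (0)² = 1/4
Independent increments: Var[X_9] = 9·σ² = 9·(1/4) = 9/4


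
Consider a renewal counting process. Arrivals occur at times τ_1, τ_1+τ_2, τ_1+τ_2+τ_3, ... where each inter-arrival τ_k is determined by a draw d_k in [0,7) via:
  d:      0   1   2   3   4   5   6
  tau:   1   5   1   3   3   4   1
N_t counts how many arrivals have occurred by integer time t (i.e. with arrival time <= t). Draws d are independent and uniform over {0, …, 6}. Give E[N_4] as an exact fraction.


Inter-arrival values over d=0..6: [1, 5, 1, 3, 3, 4, 1]
Each d has probability 1/7, so the pmf of τ is: f(1) = 3/7, f(3) = 2/7, f(4) = 1/7, f(5) = 1/7
Renewal equation for m(n) = E[N_n]: condition on τ_1 = k (if k <= n, one arrival plus a fresh copy on the remaining n−k steps): m(n) = F(n) + Σ_{k<=n} f(k)·m(n−k), where F(n) = P(τ <= n) and m(0) = 0
m(1) = F(1) = 3/7
m(2) = F(2) + f(1)·m(1) = 3/7 + 3/7·3/7 = 30/49
m(3) = F(3) + f(1)·m(2) = 5/7 + 3/7·30/49 = 335/343
m(4) = F(4) + f(1)·m(3) + f(3)·m(1) = 6/7 + 3/7·335/343 + 2/7·3/7 = 3357/2401
E[N_4] = m(4) = 3357/2401

3357/2401


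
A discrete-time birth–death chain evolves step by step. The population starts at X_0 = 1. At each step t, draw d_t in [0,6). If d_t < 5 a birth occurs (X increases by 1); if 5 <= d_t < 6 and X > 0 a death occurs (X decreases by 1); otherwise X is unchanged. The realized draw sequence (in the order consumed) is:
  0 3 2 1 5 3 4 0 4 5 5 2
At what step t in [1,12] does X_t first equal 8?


t=0: X=1, d=0 → birth, X_1=2
t=1: X=2, d=3 → birth, X_2=3
t=2: X=3, d=2 → birth, X_3=4
t=3: X=4, d=1 → birth, X_4=5
t=4: X=5, d=5 → death, X_5=4
t=5: X=4, d=3 → birth, X_6=5
t=6: X=5, d=4 → birth, X_7=6
t=7: X=6, d=0 → birth, X_8=7
t=8: X=7, d=4 → birth, X_9=8
t=9: X=8, d=5 → death, X_10=7
t=10: X=7, d=5 → death, X_11=6
t=11: X=6, d=2 → birth, X_12=7

9


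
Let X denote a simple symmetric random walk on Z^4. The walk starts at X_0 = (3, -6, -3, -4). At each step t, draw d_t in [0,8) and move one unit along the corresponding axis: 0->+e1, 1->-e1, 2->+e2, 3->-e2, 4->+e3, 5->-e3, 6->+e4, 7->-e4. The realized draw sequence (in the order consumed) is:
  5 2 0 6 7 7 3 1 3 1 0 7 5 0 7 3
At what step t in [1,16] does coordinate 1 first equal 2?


t=0: X=(3, -6, -3, -4), d=5 → -e3, X_1=(3, -6, -4, -4)
t=1: X=(3, -6, -4, -4), d=2 → +e2, X_2=(3, -5, -4, -4)
t=2: X=(3, -5, -4, -4), d=0 → +e1, X_3=(4, -5, -4, -4)
t=3: X=(4, -5, -4, -4), d=6 → +e4, X_4=(4, -5, -4, -3)
t=4: X=(4, -5, -4, -3), d=7 → -e4, X_5=(4, -5, -4, -4)
t=5: X=(4, -5, -4, -4), d=7 → -e4, X_6=(4, -5, -4, -5)
t=6: X=(4, -5, -4, -5), d=3 → -e2, X_7=(4, -6, -4, -5)
t=7: X=(4, -6, -4, -5), d=1 → -e1, X_8=(3, -6, -4, -5)
t=8: X=(3, -6, -4, -5), d=3 → -e2, X_9=(3, -7, -4, -5)
t=9: X=(3, -7, -4, -5), d=1 → -e1, X_10=(2, -7, -4, -5)
t=10: X=(2, -7, -4, -5), d=0 → +e1, X_11=(3, -7, -4, -5)
t=11: X=(3, -7, -4, -5), d=7 → -e4, X_12=(3, -7, -4, -6)
t=12: X=(3, -7, -4, -6), d=5 → -e3, X_13=(3, -7, -5, -6)
t=13: X=(3, -7, -5, -6), d=0 → +e1, X_14=(4, -7, -5, -6)
t=14: X=(4, -7, -5, -6), d=7 → -e4, X_15=(4, -7, -5, -7)
t=15: X=(4, -7, -5, -7), d=3 → -e2, X_16=(4, -8, -5, -7)

10


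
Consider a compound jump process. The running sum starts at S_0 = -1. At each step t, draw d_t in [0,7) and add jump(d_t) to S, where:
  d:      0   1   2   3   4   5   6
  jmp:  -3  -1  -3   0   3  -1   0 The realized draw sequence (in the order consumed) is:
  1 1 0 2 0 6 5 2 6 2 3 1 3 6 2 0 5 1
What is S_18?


-28

t=0: S=-1, d=1, jump=-1, S_1=-2
t=1: S=-2, d=1, jump=-1, S_2=-3
t=2: S=-3, d=0, jump=-3, S_3=-6
t=3: S=-6, d=2, jump=-3, S_4=-9
t=4: S=-9, d=0, jump=-3, S_5=-12
t=5: S=-12, d=6, jump=0, S_6=-12
t=6: S=-12, d=5, jump=-1, S_7=-13
t=7: S=-13, d=2, jump=-3, S_8=-16
t=8: S=-16, d=6, jump=0, S_9=-16
t=9: S=-16, d=2, jump=-3, S_10=-19
t=10: S=-19, d=3, jump=0, S_11=-19
t=11: S=-19, d=1, jump=-1, S_12=-20
t=12: S=-20, d=3, jump=0, S_13=-20
t=13: S=-20, d=6, jump=0, S_14=-20
t=14: S=-20, d=2, jump=-3, S_15=-23
t=15: S=-23, d=0, jump=-3, S_16=-26
t=16: S=-26, d=5, jump=-1, S_17=-27
t=17: S=-27, d=1, jump=-1, S_18=-28


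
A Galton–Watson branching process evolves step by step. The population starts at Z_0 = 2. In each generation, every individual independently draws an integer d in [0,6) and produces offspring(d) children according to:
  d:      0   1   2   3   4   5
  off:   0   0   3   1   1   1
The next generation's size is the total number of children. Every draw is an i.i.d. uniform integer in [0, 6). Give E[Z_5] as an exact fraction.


Outcome values over d=0..5: [0, 0, 3, 1, 1, 1]
Σy = 6, Σy² = 12, M = 6
μ = 6/6 = 1,  σ² = 12/6 − (1)² = 1
E[Z_0] = 2
E[Z_1] = 1·E[Z_0] = 2
E[Z_2] = 1·E[Z_1] = 2
E[Z_3] = 1·E[Z_2] = 2
E[Z_4] = 1·E[Z_3] = 2
E[Z_5] = 1·E[Z_4] = 2

2


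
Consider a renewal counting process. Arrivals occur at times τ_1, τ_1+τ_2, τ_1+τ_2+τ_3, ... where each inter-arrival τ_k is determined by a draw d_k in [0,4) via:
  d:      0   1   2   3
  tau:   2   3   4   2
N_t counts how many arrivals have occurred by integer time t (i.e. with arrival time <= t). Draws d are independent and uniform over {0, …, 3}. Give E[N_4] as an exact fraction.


5/4

Inter-arrival values over d=0..3: [2, 3, 4, 2]
Each d has probability 1/4, so the pmf of τ is: f(2) = 1/2, f(3) = 1/4, f(4) = 1/4
Renewal equation for m(n) = E[N_n]: condition on τ_1 = k (if k <= n, one arrival plus a fresh copy on the remaining n−k steps): m(n) = F(n) + Σ_{k<=n} f(k)·m(n−k), where F(n) = P(τ <= n) and m(0) = 0
m(1) = F(1) = 0
m(2) = F(2) = 1/2
m(3) = F(3) = 3/4
m(4) = F(4) + f(2)·m(2) = 1 + 1/2·1/2 = 5/4
E[N_4] = m(4) = 5/4


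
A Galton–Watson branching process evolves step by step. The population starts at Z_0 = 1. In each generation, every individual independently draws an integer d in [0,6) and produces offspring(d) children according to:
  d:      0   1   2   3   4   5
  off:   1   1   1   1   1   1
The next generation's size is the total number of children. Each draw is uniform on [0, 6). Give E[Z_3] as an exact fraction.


1

Outcome values over d=0..5: [1, 1, 1, 1, 1, 1]
Σy = 6, Σy² = 6, M = 6
μ = 6/6 = 1,  σ² = 6/6 − (1)² = 0
E[Z_0] = 1
E[Z_1] = 1·E[Z_0] = 1
E[Z_2] = 1·E[Z_1] = 1
E[Z_3] = 1·E[Z_2] = 1


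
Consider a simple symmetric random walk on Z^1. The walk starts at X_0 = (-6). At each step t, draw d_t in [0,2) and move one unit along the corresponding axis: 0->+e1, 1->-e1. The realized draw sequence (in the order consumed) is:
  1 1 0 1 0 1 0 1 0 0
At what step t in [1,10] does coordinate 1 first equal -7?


1

t=0: X=(-6), d=1 → -e1, X_1=(-7)
t=1: X=(-7), d=1 → -e1, X_2=(-8)
t=2: X=(-8), d=0 → +e1, X_3=(-7)
t=3: X=(-7), d=1 → -e1, X_4=(-8)
t=4: X=(-8), d=0 → +e1, X_5=(-7)
t=5: X=(-7), d=1 → -e1, X_6=(-8)
t=6: X=(-8), d=0 → +e1, X_7=(-7)
t=7: X=(-7), d=1 → -e1, X_8=(-8)
t=8: X=(-8), d=0 → +e1, X_9=(-7)
t=9: X=(-7), d=0 → +e1, X_10=(-6)


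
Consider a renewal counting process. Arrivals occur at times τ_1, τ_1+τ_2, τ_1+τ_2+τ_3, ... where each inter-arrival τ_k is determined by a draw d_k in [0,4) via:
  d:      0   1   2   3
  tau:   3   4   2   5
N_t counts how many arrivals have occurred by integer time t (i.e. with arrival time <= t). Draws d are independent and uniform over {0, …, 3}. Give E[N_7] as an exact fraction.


Inter-arrival values over d=0..3: [3, 4, 2, 5]
Each d has probability 1/4, so the pmf of τ is: f(2) = 1/4, f(3) = 1/4, f(4) = 1/4, f(5) = 1/4
Renewal equation for m(n) = E[N_n]: condition on τ_1 = k (if k <= n, one arrival plus a fresh copy on the remaining n−k steps): m(n) = F(n) + Σ_{k<=n} f(k)·m(n−k), where F(n) = P(τ <= n) and m(0) = 0
m(1) = F(1) = 0
m(2) = F(2) = 1/4
m(3) = F(3) = 1/2
m(4) = F(4) + f(2)·m(2) = 3/4 + 1/4·1/4 = 13/16
m(5) = F(5) + f(2)·m(3) + f(3)·m(2) = 1 + 1/4·1/2 + 1/4·1/4 = 19/16
m(6) = F(6) + f(2)·m(4) + f(3)·m(3) + f(4)·m(2) = 1 + 1/4·13/16 + 1/4·1/2 + 1/4·1/4 = 89/64
m(7) = F(7) + f(2)·m(5) + f(3)·m(4) + f(4)·m(3) + f(5)·m(2) = 1 + 1/4·19/16 + 1/4·13/16 + 1/4·1/2 + 1/4·1/4 = 27/16
E[N_7] = m(7) = 27/16

27/16


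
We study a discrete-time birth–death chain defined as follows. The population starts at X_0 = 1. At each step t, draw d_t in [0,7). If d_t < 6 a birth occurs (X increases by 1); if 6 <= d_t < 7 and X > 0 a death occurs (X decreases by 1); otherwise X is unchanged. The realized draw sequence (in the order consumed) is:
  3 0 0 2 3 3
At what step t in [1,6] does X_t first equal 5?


t=0: X=1, d=3 → birth, X_1=2
t=1: X=2, d=0 → birth, X_2=3
t=2: X=3, d=0 → birth, X_3=4
t=3: X=4, d=2 → birth, X_4=5
t=4: X=5, d=3 → birth, X_5=6
t=5: X=6, d=3 → birth, X_6=7

4


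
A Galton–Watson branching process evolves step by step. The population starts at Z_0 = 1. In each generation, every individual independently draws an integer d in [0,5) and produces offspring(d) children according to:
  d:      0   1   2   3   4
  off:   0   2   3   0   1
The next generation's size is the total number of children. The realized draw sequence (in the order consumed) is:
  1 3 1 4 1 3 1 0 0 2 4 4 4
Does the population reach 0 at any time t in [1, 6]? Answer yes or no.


gen 0: Z_0=1, draws=[1], offspring=[2], Z_1=2
gen 1: Z_1=2, draws=[3, 1], offspring=[0, 2], Z_2=2
gen 2: Z_2=2, draws=[4, 1], offspring=[1, 2], Z_3=3
gen 3: Z_3=3, draws=[3, 1, 0], offspring=[0, 2, 0], Z_4=2
gen 4: Z_4=2, draws=[0, 2], offspring=[0, 3], Z_5=3
gen 5: Z_5=3, draws=[4, 4, 4], offspring=[1, 1, 1], Z_6=3

no
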